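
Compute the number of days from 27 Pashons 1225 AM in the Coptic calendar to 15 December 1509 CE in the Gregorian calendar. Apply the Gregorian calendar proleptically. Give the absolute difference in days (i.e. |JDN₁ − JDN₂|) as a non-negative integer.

JDN of the first date = 2272362.
JDN of the second date = 2272559.
|2272559 − 2272362| = 197.

197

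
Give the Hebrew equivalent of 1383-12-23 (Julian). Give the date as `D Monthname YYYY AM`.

27 Tevet 5144 AM

The source date corresponds to 31 December 1383 in the proleptic Gregorian calendar (JDN 2226555).
That day falls on 27 Tevet 5144 AM in the Hebrew calendar.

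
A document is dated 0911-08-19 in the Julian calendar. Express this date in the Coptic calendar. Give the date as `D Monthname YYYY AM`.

26 Mesori 627 AM

The source date corresponds to 24 August 911 in the proleptic Gregorian calendar (JDN 2054031).
That day falls on 26 Mesori 627 AM in the Coptic calendar.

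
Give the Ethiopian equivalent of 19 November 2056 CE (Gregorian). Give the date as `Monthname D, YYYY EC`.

Hidar 10, 2049 EC

Both dates share Julian Day Number 2472322; in the Ethiopian calendar that is 10 Hidar 2049 EC.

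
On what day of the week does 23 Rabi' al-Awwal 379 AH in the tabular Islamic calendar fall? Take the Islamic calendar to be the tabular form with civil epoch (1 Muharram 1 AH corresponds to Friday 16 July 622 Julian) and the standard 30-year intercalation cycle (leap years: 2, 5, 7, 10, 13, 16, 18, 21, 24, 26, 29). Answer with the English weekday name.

Monday

In the proleptic Gregorian calendar this is 6 July 989 (JDN 2082472).
Since JDN mod 7 = 0 (0 = Monday), the day is Monday.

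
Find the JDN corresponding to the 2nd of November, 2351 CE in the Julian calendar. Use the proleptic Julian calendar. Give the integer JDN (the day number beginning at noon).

Equivalently 18 November 2351 (Gregorian).
JDN 2299161 is 15 October 1582 CE (Gregorian); the target day is +280905 days from there, so JDN = 2580066.

2580066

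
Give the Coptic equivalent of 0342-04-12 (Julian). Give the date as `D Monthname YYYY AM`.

17 Parmouti 58 AM

Both dates share Julian Day Number 1846075; in the Coptic calendar that is 17 Parmouti 58 AM.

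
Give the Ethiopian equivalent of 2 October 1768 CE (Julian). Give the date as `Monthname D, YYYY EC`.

Both dates share Julian Day Number 2367095; in the Ethiopian calendar that is 5 Tikimt 1761 EC.

Tikimt 5, 1761 EC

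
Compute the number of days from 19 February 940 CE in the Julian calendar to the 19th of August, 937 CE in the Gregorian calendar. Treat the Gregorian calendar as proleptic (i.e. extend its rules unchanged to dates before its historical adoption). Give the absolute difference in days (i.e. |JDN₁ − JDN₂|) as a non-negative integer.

919

JDN of the first date = 2064442.
JDN of the second date = 2063523.
|2063523 − 2064442| = 919.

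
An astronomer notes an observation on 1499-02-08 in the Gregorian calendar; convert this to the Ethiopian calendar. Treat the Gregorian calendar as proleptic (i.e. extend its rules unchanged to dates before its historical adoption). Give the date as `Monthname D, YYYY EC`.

Both dates share Julian Day Number 2268597; in the Ethiopian calendar that is 5 Yekatit 1491 EC.

Yekatit 5, 1491 EC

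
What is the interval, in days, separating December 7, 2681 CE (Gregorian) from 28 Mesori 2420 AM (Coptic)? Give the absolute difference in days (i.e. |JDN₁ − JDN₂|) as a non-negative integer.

JDN of the first date = 2700616.
JDN of the second date = 2708927.
|2708927 − 2700616| = 8311.

8311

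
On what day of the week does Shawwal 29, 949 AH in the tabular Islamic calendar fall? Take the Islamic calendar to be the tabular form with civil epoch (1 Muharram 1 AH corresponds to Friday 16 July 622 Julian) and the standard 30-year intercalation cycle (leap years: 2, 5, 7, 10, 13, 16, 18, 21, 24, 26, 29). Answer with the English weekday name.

Monday

In the proleptic Gregorian calendar this is 15 February 1543 (JDN 2284674).
2284674 ≡ 0 (mod 7); counting from Monday = 0 gives Monday.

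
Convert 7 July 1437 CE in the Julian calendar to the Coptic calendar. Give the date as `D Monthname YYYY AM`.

The source date corresponds to 16 July 1437 in the proleptic Gregorian calendar (JDN 2246110).
That day falls on 13 Epip 1153 AM in the Coptic calendar.

13 Epip 1153 AM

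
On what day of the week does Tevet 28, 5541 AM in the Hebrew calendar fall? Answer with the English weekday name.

Thursday

Equivalently 25 January 1781 Gregorian, JDN 2371582.
Since JDN mod 7 = 3 (0 = Monday), the day is Thursday.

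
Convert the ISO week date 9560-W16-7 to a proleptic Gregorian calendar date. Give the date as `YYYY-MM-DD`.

9560-04-24

ISO week 1 of 9560 is the week containing the first Thursday of 9560.
Week 16, day 7 (Sunday) lands on 9560-04-24.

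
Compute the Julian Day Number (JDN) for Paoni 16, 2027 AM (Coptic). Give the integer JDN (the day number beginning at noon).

2565311

In the Gregorian calendar the same day is 26 June 2311.
JDN 2400001 is 17 November 1858 CE (Gregorian), MJD 0; the target day is +165310 days from there, so JDN = 2565311.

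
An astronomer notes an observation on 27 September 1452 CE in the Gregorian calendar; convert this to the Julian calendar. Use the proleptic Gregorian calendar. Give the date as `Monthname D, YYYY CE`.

The Julian–Gregorian offset here is 9 days (Julian trailing).
27 September 1452 Gregorian − 9 days → 18 September 1452 Julian.

September 18, 1452 CE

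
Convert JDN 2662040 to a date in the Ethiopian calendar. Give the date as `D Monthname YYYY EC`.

The Gregorian equivalent of JDN 2662040 is 25 April 2576.
In the Ethiopian calendar that day is 13 Miyazya 2568 EC.

13 Miyazya 2568 EC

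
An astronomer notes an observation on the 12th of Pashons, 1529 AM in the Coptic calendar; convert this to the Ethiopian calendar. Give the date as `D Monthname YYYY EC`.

12 Ginbot 1805 EC

Julian Day Number of the source date = 2383383.
Converting JDN 2383383 to the Ethiopian calendar gives 12 Ginbot 1805 EC.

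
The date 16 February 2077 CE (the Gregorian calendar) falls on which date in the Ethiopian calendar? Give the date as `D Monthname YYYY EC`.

Both dates share Julian Day Number 2479716; in the Ethiopian calendar that is 9 Yekatit 2069 EC.

9 Yekatit 2069 EC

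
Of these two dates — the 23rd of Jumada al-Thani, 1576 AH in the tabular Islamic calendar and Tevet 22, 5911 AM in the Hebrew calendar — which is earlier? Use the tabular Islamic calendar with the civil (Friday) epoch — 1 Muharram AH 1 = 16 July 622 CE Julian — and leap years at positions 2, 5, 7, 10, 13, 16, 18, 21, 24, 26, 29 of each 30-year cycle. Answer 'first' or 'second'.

First date → JDN 2506737; second date → JDN 2506706.
JDN 2506706 < JDN 2506737, so the second date is earlier.

second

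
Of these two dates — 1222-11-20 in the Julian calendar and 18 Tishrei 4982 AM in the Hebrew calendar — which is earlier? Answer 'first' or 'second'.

second

The two dates have Julian Day Numbers 2167717 and 2167306 respectively.
Since 2167306 < 2167717, the second date comes first.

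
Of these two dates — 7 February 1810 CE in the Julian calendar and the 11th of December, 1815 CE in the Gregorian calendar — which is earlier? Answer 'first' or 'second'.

Converting both to JDN: 2382198 vs 2384319; the smaller is the first.

first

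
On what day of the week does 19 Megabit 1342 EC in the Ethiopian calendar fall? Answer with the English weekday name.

Equivalently 23 March 1350 Gregorian, JDN 2214219.
Since JDN mod 7 = 0 (0 = Monday), the day is Monday.

Monday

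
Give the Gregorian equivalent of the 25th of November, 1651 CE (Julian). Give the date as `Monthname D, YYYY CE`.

For dates in this range the Gregorian date is 10 days ahead of the Julian.
25 November 1651 Julian + 10 days → 5 December 1651 Gregorian.

December 5, 1651 CE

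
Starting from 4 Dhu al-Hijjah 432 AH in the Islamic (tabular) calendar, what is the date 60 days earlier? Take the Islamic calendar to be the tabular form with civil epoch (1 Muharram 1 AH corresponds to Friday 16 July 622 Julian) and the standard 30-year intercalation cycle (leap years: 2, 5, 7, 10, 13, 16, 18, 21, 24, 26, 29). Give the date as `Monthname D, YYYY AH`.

The starting date is JDN 2101500; 2101500 − 60 = 2101440.
JDN 2101440 corresponds to Shawwal 3, 432 AH.

Shawwal 3, 432 AH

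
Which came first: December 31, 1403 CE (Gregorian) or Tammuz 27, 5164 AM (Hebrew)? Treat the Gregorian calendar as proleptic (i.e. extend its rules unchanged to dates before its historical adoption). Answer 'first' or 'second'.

First date → JDN 2233859; second date → JDN 2234056.
JDN 2233859 < JDN 2234056, so the first date is earlier.

first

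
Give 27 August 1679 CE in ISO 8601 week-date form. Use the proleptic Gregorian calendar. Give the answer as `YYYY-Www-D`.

The weekday is Sunday (ISO weekday 7).
That Sunday belongs to ISO week 34 of ISO year 1679.

1679-W34-7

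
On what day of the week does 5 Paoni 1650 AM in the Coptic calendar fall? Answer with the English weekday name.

Equivalently 12 June 1934 Gregorian, JDN 2427601.
2427601 ≡ 1 (mod 7); counting from Monday = 0 gives Tuesday.

Tuesday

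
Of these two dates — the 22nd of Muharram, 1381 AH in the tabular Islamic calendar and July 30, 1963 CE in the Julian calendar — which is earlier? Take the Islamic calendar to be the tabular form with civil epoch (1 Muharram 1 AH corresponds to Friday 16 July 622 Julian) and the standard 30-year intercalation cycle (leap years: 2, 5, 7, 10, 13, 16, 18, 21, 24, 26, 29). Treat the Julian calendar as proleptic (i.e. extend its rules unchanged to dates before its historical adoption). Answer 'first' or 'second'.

first

First date → JDN 2437487; second date → JDN 2438254.
JDN 2437487 < JDN 2438254, so the first date is earlier.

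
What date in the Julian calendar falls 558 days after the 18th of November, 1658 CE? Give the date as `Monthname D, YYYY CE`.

May 29, 1660 CE

The starting date is JDN 2326964; 2326964 + 558 = 2327522.
JDN 2327522 corresponds to May 29, 1660 CE.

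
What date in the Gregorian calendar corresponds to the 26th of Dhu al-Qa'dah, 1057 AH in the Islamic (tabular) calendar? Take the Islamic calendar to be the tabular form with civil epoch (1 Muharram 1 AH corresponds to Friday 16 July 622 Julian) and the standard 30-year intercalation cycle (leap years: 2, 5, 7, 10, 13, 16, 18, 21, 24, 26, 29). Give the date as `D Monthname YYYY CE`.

Both dates share Julian Day Number 2322971; in the Gregorian calendar that is 23 December 1647 CE.

23 December 1647 CE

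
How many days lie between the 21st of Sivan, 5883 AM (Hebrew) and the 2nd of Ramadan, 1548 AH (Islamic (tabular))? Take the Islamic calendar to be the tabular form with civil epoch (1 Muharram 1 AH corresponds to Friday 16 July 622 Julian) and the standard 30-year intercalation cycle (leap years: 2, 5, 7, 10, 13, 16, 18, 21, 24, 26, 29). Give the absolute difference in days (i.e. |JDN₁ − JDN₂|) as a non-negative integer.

JDN of the first date = 2496635.
JDN of the second date = 2496882.
|2496882 − 2496635| = 247.

247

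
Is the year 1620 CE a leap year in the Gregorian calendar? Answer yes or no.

1620 is divisible by 4 and not by 100, so it is a leap year.

yes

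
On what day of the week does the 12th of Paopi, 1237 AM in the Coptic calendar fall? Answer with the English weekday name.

Tuesday

This is JDN 2276520 (19 October 1520 Gregorian).
2276520 ≡ 1 (mod 7); counting from Monday = 0 gives Tuesday.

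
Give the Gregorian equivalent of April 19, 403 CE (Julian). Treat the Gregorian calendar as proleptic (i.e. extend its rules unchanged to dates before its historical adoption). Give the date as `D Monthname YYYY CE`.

At this point the Julian calendar is 1 day behind the Gregorian.
19 April 403 Julian + 1 day → 20 April 403 Gregorian.

20 April 403 CE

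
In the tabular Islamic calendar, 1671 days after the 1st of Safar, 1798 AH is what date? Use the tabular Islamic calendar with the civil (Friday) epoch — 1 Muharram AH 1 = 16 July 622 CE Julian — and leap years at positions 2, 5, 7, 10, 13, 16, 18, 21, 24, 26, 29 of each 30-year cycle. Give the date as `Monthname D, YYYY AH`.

Counting 1671 days forward from JDN 2585267 reaches JDN 2586938, which is Shawwal 19, 1802 AH.

Shawwal 19, 1802 AH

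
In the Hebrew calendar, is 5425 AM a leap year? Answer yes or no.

no

Hebrew year 5425 is year 10 of its 19-year Metonic cycle; leap years are at positions 3, 6, 8, 11, 14, 17, 19, so it is a common year (12 months).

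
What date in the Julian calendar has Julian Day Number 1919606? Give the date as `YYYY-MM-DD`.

0543-08-06

JDN 1919606 is 8 August 543 in the proleptic Gregorian calendar.
In the Julian calendar that day is 0543-08-06.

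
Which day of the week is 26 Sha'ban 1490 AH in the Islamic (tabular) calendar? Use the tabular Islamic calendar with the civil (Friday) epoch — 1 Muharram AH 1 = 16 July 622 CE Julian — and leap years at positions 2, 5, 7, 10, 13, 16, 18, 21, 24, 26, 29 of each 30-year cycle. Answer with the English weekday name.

In the Gregorian calendar this is 4 November 2067 (JDN 2476324).
JDN 2476324 mod 7 = 4, and JDN 0 was a Monday, so this is a Friday.

Friday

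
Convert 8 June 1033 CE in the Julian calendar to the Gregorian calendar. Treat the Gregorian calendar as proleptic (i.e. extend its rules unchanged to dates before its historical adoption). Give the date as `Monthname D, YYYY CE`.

The Julian–Gregorian offset here is 6 days (Julian trailing).
8 June 1033 Julian + 6 days → 14 June 1033 Gregorian.

June 14, 1033 CE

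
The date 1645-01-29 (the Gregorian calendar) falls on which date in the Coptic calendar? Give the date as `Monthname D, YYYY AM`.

Julian Day Number of the source date = 2321913.
Converting JDN 2321913 to the Coptic calendar gives 24 Tobi 1361 AM.

Tobi 24, 1361 AM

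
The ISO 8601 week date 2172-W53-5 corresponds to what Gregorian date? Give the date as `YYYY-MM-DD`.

ISO week 1 of 2172 is the week containing the first Thursday of 2172.
Week 53, day 5 (Friday) lands on 2173-01-01.

2173-01-01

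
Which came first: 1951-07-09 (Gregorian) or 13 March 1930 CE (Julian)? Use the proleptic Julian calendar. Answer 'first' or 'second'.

second

First date → JDN 2433837; second date → JDN 2426062.
JDN 2426062 < JDN 2433837, so the second date is earlier.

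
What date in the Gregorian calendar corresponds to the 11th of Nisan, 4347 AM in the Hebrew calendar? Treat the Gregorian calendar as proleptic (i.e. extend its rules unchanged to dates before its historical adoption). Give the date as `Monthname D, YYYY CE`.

March 27, 587 CE

Both dates share Julian Day Number 1935543; in the Gregorian calendar that is 27 March 587 CE.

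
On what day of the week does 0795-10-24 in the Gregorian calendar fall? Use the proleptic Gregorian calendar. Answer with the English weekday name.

Tuesday

2011724 ≡ 1 (mod 7); counting from Monday = 0 gives Tuesday.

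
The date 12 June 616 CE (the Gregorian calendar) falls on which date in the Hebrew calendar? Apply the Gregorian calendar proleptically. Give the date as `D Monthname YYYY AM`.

18 Sivan 4376 AM

Julian Day Number of the source date = 1946212.
Converting JDN 1946212 to the Hebrew calendar gives 18 Sivan 4376 AM.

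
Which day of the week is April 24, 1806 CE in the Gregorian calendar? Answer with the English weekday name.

Since JDN mod 7 = 3 (0 = Monday), the day is Thursday.

Thursday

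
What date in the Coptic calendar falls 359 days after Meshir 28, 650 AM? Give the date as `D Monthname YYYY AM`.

The starting date is JDN 2062254; 2062254 + 359 = 2062613.
JDN 2062613 corresponds to 22 Meshir 651 AM.

22 Meshir 651 AM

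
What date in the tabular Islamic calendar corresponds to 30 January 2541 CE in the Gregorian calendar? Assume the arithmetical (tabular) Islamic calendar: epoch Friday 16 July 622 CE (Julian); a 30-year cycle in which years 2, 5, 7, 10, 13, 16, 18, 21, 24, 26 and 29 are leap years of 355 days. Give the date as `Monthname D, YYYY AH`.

Both dates share Julian Day Number 2649171; in the tabular Islamic calendar that is 1 Jumada al-Thani 1978 AH.

Jumada al-Thani 1, 1978 AH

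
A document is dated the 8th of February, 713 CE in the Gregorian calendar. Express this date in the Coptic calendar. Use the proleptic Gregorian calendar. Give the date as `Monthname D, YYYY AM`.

Meshir 10, 429 AM

Julian Day Number of the source date = 1981516.
Converting JDN 1981516 to the Coptic calendar gives 10 Meshir 429 AM.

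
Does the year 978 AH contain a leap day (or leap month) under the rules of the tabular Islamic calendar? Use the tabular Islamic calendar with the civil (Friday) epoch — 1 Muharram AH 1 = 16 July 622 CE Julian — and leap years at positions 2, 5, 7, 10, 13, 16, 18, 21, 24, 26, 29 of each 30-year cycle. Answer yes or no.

Year 978 AH is year 18 of its 30-year cycle; leap positions are 2, 5, 7, 10, 13, 16, 18, 21, 24, 26, 29, so it is a leap year (355 days).

yes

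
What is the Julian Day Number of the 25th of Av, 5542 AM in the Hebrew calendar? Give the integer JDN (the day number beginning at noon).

2372139

Equivalently 5 August 1782 (Gregorian).
JDN 2299161 is 15 October 1582 CE (Gregorian); the target day is +72978 days from there, so JDN = 2372139.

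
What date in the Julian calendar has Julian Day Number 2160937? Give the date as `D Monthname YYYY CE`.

28 April 1204 CE

JDN 2160937 is 5 May 1204 in the proleptic Gregorian calendar.
In the Julian calendar that day is 28 April 1204 CE.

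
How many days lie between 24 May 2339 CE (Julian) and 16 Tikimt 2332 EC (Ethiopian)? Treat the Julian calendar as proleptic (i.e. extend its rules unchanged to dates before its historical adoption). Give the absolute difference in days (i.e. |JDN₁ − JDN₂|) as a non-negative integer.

JDN of the first date = 2575521.
JDN of the second date = 2575664.
|2575664 − 2575521| = 143.

143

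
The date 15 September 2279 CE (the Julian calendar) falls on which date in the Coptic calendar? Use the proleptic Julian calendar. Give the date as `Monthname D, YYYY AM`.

Thout 17, 1996 AM

Both dates share Julian Day Number 2553720; in the Coptic calendar that is 17 Thout 1996 AM.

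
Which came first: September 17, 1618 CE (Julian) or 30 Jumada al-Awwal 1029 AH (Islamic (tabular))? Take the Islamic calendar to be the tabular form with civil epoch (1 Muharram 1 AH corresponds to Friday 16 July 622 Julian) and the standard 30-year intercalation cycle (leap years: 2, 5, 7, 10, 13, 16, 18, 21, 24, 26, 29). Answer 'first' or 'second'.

first

Converting both to JDN: 2312292 vs 2312876; the smaller is the first.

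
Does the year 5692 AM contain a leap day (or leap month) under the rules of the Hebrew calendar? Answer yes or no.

yes

Hebrew year 5692 is year 11 of its 19-year Metonic cycle; leap years are at positions 3, 6, 8, 11, 14, 17, 19, so it is a leap year (13 months).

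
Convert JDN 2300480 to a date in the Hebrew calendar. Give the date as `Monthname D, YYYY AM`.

Sivan 9, 5346 AM

JDN 2300480 is 26 May 1586 in the Gregorian calendar.
In the Hebrew calendar that day is Sivan 9, 5346 AM.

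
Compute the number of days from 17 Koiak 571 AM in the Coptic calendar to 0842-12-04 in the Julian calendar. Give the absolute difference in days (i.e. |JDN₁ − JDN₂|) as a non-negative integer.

First date → JDN 2033328; second date → JDN 2028936.
The interval is |2033328 − 2028936| = 4392 days.

4392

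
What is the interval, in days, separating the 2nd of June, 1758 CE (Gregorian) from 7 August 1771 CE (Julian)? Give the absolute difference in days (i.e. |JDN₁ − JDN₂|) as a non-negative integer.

4825

First date → JDN 2363309; second date → JDN 2368134.
The interval is |2363309 − 2368134| = 4825 days.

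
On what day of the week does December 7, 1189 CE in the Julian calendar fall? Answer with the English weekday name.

In the proleptic Gregorian calendar this is 14 December 1189 (JDN 2155681).
JDN 2155681 mod 7 = 3, and JDN 0 was a Monday, so this is a Thursday.

Thursday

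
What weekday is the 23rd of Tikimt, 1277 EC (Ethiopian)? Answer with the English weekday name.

In the proleptic Gregorian calendar this is 27 October 1284 (JDN 2190332).
2190332 ≡ 4 (mod 7); counting from Monday = 0 gives Friday.

Friday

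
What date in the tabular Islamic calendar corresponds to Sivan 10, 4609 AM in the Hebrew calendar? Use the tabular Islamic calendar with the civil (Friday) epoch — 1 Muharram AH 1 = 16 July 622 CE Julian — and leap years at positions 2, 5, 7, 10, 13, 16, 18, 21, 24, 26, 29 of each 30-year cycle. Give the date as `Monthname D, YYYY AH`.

Both dates share Julian Day Number 2031310; in the tabular Islamic calendar that is 9 Dhu al-Qa'dah 234 AH.

Dhu al-Qa'dah 9, 234 AH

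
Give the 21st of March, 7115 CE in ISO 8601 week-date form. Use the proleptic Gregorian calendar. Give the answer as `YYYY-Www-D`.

7115-W11-7

The weekday is Sunday (ISO weekday 7).
That Sunday belongs to ISO week 11 of ISO year 7115.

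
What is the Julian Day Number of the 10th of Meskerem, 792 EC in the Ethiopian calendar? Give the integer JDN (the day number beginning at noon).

In the proleptic Gregorian calendar the same day is 12 September 799.
JDN 2400001 is 17 November 1858 CE (Gregorian), MJD 0; the target day is −386858 days from there, so JDN = 2013143.

2013143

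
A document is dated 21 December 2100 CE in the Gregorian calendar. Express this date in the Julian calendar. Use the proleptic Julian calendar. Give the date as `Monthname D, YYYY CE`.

At this point the Julian calendar is 14 days behind the Gregorian.
21 December 2100 Gregorian − 14 days → 7 December 2100 Julian.

December 7, 2100 CE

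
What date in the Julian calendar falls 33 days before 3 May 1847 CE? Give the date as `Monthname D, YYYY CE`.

JDN of 3 May 1847 CE = 2395797.
2395797 − 33 = 2395764.
JDN 2395764 in the Julian calendar is March 31, 1847 CE.

March 31, 1847 CE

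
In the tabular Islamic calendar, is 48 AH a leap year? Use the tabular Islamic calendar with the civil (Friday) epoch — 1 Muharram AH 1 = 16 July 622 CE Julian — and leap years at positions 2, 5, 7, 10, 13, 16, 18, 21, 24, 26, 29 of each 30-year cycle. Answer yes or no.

yes

Year 48 AH is year 18 of its 30-year cycle; leap positions are 2, 5, 7, 10, 13, 16, 18, 21, 24, 26, 29, so it is a leap year (355 days).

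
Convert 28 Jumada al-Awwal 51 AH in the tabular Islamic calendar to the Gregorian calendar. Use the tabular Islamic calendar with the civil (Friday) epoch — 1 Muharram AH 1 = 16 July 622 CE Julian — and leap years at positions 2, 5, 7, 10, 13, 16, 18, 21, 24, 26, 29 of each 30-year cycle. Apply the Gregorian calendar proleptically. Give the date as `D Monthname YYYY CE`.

15 June 671 CE

Both dates share Julian Day Number 1966303; in the Gregorian calendar that is 15 June 671 CE.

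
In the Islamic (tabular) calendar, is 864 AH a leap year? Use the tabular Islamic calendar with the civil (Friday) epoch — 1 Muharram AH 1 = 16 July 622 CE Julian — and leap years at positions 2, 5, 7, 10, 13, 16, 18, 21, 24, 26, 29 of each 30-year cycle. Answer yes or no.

yes

Year 864 AH is year 24 of its 30-year cycle; leap positions are 2, 5, 7, 10, 13, 16, 18, 21, 24, 26, 29, so it is a leap year (355 days).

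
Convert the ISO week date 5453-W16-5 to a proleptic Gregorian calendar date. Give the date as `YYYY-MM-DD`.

ISO week 1 of 5453 is the week containing the first Thursday of 5453.
Week 16, day 5 (Friday) lands on 5453-04-22.

5453-04-22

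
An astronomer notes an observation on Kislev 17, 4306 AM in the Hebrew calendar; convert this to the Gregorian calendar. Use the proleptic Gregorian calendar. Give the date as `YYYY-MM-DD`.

Julian Day Number of the source date = 1920461.
Converting JDN 1920461 to the Gregorian calendar gives 10 December 545 CE.

0545-12-10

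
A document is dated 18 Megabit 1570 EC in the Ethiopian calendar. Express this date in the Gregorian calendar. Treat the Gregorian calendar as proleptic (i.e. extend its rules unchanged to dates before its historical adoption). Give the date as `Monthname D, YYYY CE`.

March 24, 1578 CE

Both dates share Julian Day Number 2297495; in the Gregorian calendar that is 24 March 1578 CE.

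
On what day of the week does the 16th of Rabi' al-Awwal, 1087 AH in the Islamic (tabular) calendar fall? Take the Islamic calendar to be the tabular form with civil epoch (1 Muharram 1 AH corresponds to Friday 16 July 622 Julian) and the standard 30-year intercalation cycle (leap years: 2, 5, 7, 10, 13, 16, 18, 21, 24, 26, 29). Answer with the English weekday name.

In the Gregorian calendar this is 29 May 1676 (JDN 2333356).
2333356 ≡ 4 (mod 7); counting from Monday = 0 gives Friday.

Friday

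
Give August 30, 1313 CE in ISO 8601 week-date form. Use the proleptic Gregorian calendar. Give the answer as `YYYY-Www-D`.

The weekday is Wednesday (ISO weekday 3).
That Wednesday belongs to ISO week 35 of ISO year 1313.

1313-W35-3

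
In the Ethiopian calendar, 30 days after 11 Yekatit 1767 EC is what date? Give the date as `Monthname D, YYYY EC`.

The starting date is JDN 2369412; 2369412 + 30 = 2369442.
JDN 2369442 corresponds to Megabit 11, 1767 EC.

Megabit 11, 1767 EC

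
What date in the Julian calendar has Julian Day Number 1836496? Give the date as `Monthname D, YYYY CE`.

January 20, 316 CE

JDN 1836496 is 21 January 316 in the proleptic Gregorian calendar.
In the Julian calendar that day is January 20, 316 CE.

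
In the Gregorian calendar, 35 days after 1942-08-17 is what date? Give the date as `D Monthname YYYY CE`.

21 September 1942 CE

The starting date is JDN 2430589; 2430589 + 35 = 2430624.
JDN 2430624 corresponds to 21 September 1942 CE.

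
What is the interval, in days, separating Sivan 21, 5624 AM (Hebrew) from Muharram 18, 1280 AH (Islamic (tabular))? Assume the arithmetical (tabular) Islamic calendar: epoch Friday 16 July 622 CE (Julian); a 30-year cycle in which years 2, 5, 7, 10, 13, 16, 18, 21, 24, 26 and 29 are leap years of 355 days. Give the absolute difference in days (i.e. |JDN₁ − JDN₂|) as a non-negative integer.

356

JDN of the first date = 2402048.
JDN of the second date = 2401692.
|2401692 − 2402048| = 356.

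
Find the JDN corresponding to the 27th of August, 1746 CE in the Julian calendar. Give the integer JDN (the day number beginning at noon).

In the Gregorian calendar the same day is 7 September 1746.
JDN 2299161 is 15 October 1582 CE (Gregorian); the target day is +59862 days from there, so JDN = 2359023.

2359023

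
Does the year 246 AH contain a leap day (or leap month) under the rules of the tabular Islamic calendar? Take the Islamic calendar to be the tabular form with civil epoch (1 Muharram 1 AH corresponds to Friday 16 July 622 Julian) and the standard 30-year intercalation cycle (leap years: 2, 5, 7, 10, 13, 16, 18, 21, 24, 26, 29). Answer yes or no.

no

Year 246 AH is year 6 of its 30-year cycle; leap positions are 2, 5, 7, 10, 13, 16, 18, 21, 24, 26, 29, so it is a common year (354 days).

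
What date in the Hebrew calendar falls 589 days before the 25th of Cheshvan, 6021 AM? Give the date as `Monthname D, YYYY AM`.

Adar 25, 6019 AM

The starting date is JDN 2546811; 2546811 − 589 = 2546222.
JDN 2546222 corresponds to Adar 25, 6019 AM.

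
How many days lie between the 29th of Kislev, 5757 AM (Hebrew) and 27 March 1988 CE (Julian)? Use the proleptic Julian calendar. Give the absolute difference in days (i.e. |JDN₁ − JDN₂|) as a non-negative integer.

First date → JDN 2450428; second date → JDN 2447261.
The interval is |2450428 − 2447261| = 3167 days.

3167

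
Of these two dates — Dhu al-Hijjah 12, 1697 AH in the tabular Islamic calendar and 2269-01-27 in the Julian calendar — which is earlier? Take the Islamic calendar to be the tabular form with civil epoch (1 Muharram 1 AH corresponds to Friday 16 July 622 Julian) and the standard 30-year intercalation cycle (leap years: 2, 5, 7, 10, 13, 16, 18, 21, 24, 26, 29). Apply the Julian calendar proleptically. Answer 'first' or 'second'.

Converting both to JDN: 2549782 vs 2549837; the smaller is the first.

first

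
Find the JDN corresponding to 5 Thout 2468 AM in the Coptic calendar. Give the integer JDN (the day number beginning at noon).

In the Gregorian calendar the same day is 22 September 2751.
JDN 2400001 is 17 November 1858 CE (Gregorian), MJD 0; the target day is +326105 days from there, so JDN = 2726106.

2726106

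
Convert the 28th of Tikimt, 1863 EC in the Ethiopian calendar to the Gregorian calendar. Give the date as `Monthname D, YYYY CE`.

November 6, 1870 CE

Julian Day Number of the source date = 2404373.
Converting JDN 2404373 to the Gregorian calendar gives 6 November 1870 CE.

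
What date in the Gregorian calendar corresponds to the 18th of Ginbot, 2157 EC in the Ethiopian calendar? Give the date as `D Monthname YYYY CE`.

Both dates share Julian Day Number 2511957; in the Gregorian calendar that is 27 May 2165 CE.

27 May 2165 CE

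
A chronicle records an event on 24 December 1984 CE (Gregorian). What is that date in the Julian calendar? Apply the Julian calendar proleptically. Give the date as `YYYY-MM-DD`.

1984-12-11

At this point the Julian calendar is 13 days behind the Gregorian.
24 December 1984 Gregorian − 13 days → 11 December 1984 Julian.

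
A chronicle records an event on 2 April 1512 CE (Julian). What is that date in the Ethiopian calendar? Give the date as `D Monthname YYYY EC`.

Julian Day Number of the source date = 2273408.
Converting JDN 2273408 to the Ethiopian calendar gives 7 Miyazya 1504 EC.

7 Miyazya 1504 EC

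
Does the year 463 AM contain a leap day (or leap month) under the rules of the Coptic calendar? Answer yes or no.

463 mod 4 = 3; in the Coptic calendar a year is leap when year mod 4 = 3, so it is a leap year.

yes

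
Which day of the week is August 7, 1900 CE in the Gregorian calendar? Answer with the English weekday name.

Tuesday

2415239 ≡ 1 (mod 7); counting from Monday = 0 gives Tuesday.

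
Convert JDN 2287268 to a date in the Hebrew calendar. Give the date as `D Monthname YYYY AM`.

26 Adar 5310 AM

The proleptic Gregorian equivalent of JDN 2287268 is 24 March 1550.
In the Hebrew calendar that day is 26 Adar 5310 AM.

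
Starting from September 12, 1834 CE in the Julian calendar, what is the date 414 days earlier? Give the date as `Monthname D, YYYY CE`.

The starting date is JDN 2391181; 2391181 − 414 = 2390767.
JDN 2390767 corresponds to July 25, 1833 CE.

July 25, 1833 CE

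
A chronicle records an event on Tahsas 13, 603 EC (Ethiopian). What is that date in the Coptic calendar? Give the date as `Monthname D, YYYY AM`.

Koiak 13, 327 AM

Julian Day Number of the source date = 1944203.
Converting JDN 1944203 to the Coptic calendar gives 13 Koiak 327 AM.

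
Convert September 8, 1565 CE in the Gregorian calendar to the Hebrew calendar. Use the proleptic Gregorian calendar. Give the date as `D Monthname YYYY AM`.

Julian Day Number of the source date = 2292915.
Converting JDN 2292915 to the Hebrew calendar gives 3 Tishrei 5326 AM.

3 Tishrei 5326 AM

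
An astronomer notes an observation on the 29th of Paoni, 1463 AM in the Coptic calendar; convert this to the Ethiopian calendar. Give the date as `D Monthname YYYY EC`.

29 Sene 1739 EC

The source date corresponds to 4 July 1747 in the Gregorian calendar (JDN 2359323).
That day falls on 29 Sene 1739 EC in the Ethiopian calendar.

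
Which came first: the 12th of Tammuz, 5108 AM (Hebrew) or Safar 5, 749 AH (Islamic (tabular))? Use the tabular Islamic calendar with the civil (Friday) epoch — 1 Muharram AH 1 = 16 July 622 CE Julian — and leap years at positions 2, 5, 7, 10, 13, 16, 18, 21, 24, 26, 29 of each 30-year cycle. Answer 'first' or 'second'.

The two dates have Julian Day Numbers 2213575 and 2213540 respectively.
Since 2213540 < 2213575, the second date comes first.

second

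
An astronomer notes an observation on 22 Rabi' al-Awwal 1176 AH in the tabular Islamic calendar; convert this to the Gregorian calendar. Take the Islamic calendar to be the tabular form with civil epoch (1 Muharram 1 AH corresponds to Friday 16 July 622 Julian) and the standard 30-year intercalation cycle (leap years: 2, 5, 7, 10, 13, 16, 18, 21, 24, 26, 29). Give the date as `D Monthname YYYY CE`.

Julian Day Number of the source date = 2364901.
Converting JDN 2364901 to the Gregorian calendar gives 11 October 1762 CE.

11 October 1762 CE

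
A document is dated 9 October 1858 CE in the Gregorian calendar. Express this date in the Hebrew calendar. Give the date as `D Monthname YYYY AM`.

Julian Day Number of the source date = 2399962.
Converting JDN 2399962 to the Hebrew calendar gives 1 Cheshvan 5619 AM.

1 Cheshvan 5619 AM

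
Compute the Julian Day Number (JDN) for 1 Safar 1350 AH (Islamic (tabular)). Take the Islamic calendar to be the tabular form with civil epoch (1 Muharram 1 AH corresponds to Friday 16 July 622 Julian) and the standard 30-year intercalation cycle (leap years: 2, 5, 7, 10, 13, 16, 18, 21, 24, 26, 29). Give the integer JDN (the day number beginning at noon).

2426511

In the Gregorian calendar the same day is 18 June 1931.
JDN 2451545 is 1 January 2000 CE (Gregorian); the target day is −25034 days from there, so JDN = 2426511.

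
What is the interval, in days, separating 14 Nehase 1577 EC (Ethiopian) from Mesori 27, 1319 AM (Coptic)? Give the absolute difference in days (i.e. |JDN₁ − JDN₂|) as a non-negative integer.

6587

First date → JDN 2300198; second date → JDN 2306785.
The interval is |2300198 − 2306785| = 6587 days.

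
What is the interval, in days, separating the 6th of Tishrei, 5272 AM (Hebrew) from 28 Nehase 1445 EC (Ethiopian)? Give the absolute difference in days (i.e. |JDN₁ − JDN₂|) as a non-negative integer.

JDN of the first date = 2273221.
JDN of the second date = 2251999.
|2251999 − 2273221| = 21222.

21222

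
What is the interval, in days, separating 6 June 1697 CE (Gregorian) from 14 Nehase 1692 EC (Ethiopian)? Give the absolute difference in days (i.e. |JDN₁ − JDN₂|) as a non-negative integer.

1168

JDN of the first date = 2341034.
JDN of the second date = 2342202.
|2342202 − 2341034| = 1168.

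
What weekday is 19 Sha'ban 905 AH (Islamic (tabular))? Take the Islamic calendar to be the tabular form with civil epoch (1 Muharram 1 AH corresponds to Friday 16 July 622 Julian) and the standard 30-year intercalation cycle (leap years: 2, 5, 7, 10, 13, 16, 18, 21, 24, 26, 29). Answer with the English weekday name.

Friday

In the proleptic Gregorian calendar this is 30 March 1500 (JDN 2269012).
Since JDN mod 7 = 4 (0 = Monday), the day is Friday.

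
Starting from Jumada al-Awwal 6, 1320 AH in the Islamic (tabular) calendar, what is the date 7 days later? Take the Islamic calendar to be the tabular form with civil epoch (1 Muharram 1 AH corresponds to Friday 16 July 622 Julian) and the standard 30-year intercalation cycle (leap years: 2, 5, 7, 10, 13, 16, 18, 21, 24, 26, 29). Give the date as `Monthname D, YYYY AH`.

The starting date is JDN 2415973; 2415973 + 7 = 2415980.
JDN 2415980 corresponds to Jumada al-Awwal 13, 1320 AH.

Jumada al-Awwal 13, 1320 AH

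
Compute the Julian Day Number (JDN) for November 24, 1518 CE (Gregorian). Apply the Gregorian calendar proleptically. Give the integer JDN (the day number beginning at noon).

JDN 2451545 is 1 January 2000 CE (Gregorian); the target day is −175720 days from there, so JDN = 2275825.

2275825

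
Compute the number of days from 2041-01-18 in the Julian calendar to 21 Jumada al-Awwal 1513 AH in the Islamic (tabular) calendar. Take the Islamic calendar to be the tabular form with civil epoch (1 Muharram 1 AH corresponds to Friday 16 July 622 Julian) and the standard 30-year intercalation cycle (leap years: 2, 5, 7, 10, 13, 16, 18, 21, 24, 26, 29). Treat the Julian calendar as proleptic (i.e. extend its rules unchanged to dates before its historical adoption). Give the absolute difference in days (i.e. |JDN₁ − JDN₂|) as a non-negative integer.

JDN of the first date = 2466551.
JDN of the second date = 2484380.
|2484380 − 2466551| = 17829.

17829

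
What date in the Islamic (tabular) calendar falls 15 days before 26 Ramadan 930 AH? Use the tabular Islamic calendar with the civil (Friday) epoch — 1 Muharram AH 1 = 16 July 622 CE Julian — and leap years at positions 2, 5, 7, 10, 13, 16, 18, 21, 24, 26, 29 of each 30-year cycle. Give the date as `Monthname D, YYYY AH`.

The starting date is JDN 2277908; 2277908 − 15 = 2277893.
JDN 2277893 corresponds to Ramadan 11, 930 AH.

Ramadan 11, 930 AH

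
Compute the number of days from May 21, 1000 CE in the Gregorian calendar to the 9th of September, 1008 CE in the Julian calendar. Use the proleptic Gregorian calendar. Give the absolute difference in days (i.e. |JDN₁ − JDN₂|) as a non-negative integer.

3039

JDN of the first date = 2086443.
JDN of the second date = 2089482.
|2089482 − 2086443| = 3039.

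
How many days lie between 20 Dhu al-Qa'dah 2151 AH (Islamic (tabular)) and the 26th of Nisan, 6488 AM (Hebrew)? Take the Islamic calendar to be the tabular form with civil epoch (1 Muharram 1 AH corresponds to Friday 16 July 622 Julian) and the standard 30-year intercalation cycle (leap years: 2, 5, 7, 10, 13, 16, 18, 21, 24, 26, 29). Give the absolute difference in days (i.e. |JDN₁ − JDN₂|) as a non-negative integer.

6917

First date → JDN 2710642; second date → JDN 2717559.
The interval is |2710642 − 2717559| = 6917 days.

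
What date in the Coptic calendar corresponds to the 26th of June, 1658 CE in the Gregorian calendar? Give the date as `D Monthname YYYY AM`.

Both dates share Julian Day Number 2326809; in the Coptic calendar that is 22 Paoni 1374 AM.

22 Paoni 1374 AM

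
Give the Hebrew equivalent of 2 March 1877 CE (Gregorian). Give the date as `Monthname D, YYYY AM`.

Adar 17, 5637 AM

Julian Day Number of the source date = 2406681.
Converting JDN 2406681 to the Hebrew calendar gives 17 Adar 5637 AM.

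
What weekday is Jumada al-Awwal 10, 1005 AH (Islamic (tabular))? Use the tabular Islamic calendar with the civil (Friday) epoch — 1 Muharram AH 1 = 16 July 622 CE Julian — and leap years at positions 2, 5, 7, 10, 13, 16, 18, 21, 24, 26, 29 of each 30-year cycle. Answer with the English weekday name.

In the Gregorian calendar this is 30 December 1596 (JDN 2304351).
JDN 2304351 mod 7 = 0, and JDN 0 was a Monday, so this is a Monday.

Monday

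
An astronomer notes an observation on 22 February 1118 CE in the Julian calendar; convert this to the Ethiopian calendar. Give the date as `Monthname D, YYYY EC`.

Yekatit 28, 1110 EC

Julian Day Number of the source date = 2129460.
Converting JDN 2129460 to the Ethiopian calendar gives 28 Yekatit 1110 EC.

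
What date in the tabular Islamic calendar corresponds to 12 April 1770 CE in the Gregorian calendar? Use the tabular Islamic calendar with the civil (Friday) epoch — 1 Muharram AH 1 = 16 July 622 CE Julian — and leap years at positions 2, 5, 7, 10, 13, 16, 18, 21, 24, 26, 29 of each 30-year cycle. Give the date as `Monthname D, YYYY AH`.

Dhu al-Hijjah 16, 1183 AH

Julian Day Number of the source date = 2367641.
Converting JDN 2367641 to the tabular Islamic calendar gives 16 Dhu al-Hijjah 1183 AH.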